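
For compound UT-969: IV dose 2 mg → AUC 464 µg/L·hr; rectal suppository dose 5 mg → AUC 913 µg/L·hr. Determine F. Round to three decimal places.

F = 0.787

F = (AUC_ev / D_ev) / (AUC_iv / D_iv)
  = (913/5) / (464/2)
  = 182.6 / 232 = 0.7871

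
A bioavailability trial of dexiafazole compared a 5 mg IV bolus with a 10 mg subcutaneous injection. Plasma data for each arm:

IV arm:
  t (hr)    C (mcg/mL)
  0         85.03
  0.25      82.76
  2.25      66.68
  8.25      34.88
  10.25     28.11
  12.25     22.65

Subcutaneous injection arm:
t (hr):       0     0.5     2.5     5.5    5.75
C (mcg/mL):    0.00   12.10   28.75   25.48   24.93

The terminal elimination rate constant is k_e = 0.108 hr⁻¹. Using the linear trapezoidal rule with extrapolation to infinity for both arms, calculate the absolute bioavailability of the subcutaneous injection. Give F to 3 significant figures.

Trapezoidal AUC_0→12.25 (IV):
  [0→0.25]: (85.03+82.76)/2 × 0.25 = 20.97375
  [0.25→2.25]: (82.76+66.68)/2 × 2 = 149.44
  [2.25→8.25]: (66.68+34.88)/2 × 6 = 304.68
  [8.25→10.25]: (34.88+28.11)/2 × 2 = 62.99
  [10.25→12.25]: (28.11+22.65)/2 × 2 = 50.76
  Sum = 588.84375 mcg/mL·hr
IV tail: 22.65/0.108 = 209.722; AUC_iv,0→∞ = 588.84375 + 209.722 = 798.56575 mcg/mL·hr
Trapezoidal AUC_0→5.75 (subcutaneous injection):
  [0→0.5]: (0.00+12.10)/2 × 0.5 = 3.025
  [0.5→2.5]: (12.10+28.75)/2 × 2 = 40.85
  [2.5→5.5]: (28.75+25.48)/2 × 3 = 81.345
  [5.5→5.75]: (25.48+24.93)/2 × 0.25 = 6.30125
  Sum = 131.52125 mcg/mL·hr
subcutaneous injection tail: 24.93/0.108 = 230.833; AUC_ev,0→∞ = 131.52125 + 230.833 = 362.35425 mcg/mL·hr
F = (AUC_ev/D_ev)/(AUC_iv/D_iv) = (362.35425/10)/(798.56575/5) = 36.235425/159.71315 = 0.2269

F = 0.227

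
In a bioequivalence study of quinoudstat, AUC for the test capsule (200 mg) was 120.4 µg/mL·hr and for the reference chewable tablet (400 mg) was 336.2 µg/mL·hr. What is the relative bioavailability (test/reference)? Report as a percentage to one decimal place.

F_rel = (AUC_test/D_test) / (AUC_ref/D_ref)
      = (120.4/200) / (336.2/400)
      = 0.602 / 0.8405 = 0.7162 = 71.62%

F_rel = 71.6%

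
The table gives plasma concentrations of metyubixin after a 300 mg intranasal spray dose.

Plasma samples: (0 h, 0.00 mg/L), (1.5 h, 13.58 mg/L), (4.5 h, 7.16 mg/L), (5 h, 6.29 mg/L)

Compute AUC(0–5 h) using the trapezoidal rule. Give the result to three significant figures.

Trapezoidal AUC_0→5:
  [0→1.5]: (0.00+13.58)/2 × 1.5 = 10.185
  [1.5→4.5]: (13.58+7.16)/2 × 3 = 31.11
  [4.5→5]: (7.16+6.29)/2 × 0.5 = 3.3625
  Sum = 44.6575 mg/L·h

AUC = 44.7 mg/L·h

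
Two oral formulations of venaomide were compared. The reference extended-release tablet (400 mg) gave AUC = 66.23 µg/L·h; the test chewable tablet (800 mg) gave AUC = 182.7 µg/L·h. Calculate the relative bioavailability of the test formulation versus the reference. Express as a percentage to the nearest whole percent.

F_rel = (AUC_test/D_test) / (AUC_ref/D_ref)
      = (182.7/800) / (66.23/400)
      = 0.228375 / 0.165575 = 1.3793 = 137.93%

F_rel = 138%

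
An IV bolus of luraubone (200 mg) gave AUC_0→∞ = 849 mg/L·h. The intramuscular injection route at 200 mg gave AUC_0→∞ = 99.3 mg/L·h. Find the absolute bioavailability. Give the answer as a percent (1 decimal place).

F = (AUC_ev / D_ev) / (AUC_iv / D_iv)
  = (99.3/200) / (849/200)
  = 0.4965 / 4.245 = 0.1170
  = 11.70%

F = 11.7%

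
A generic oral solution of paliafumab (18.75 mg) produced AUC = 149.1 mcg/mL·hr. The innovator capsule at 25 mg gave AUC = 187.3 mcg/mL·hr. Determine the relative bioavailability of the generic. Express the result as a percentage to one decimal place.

F_rel = 106.1%

F_rel = (AUC_test/D_test) / (AUC_ref/D_ref)
      = (149.1/18.75) / (187.3/25)
      = 7.952 / 7.492 = 1.0614 = 106.14%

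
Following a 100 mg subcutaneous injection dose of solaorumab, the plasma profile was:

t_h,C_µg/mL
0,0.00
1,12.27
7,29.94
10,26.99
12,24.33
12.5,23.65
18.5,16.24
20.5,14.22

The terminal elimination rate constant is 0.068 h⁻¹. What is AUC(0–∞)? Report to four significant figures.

Trapezoidal AUC_0→20.5:
  [0→1]: (0.00+12.27)/2 × 1 = 6.135
  [1→7]: (12.27+29.94)/2 × 6 = 126.63
  [7→10]: (29.94+26.99)/2 × 3 = 85.395
  [10→12]: (26.99+24.33)/2 × 2 = 51.32
  [12→12.5]: (24.33+23.65)/2 × 0.5 = 11.995
  [12.5→18.5]: (23.65+16.24)/2 × 6 = 119.67
  [18.5→20.5]: (16.24+14.22)/2 × 2 = 30.46
  Sum = 431.605 µg/mL·h
Extrapolated tail: C_last / k_e = 14.22 / 0.068 = 209.118
AUC_0→∞ = 431.605 + 209.118 = 640.723 µg/mL·h

AUC = 640.7 µg/mL·h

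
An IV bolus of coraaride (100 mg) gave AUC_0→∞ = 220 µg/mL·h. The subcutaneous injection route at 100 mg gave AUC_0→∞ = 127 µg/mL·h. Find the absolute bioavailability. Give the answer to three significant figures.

F = 0.577

F = (AUC_ev / D_ev) / (AUC_iv / D_iv)
  = (127/100) / (220/100)
  = 1.27 / 2.2 = 0.5773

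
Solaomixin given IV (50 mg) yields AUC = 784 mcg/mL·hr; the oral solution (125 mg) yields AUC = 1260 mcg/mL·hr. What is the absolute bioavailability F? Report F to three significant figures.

F = (AUC_ev / D_ev) / (AUC_iv / D_iv)
  = (1260/125) / (784/50)
  = 10.08 / 15.68 = 0.6429

F = 0.643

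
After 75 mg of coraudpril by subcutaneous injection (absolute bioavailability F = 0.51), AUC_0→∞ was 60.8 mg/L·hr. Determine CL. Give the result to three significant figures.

CL = F × Dose / AUC_0→∞
   = 0.51 × 75 / 60.8 = 0.629112 L/hr

CL = 0.629 L/hr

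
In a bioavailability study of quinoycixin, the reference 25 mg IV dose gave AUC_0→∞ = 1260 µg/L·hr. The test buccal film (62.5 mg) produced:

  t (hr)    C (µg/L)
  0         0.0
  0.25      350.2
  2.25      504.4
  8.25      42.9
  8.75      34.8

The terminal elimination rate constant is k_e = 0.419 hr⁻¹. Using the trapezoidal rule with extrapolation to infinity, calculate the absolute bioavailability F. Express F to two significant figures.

Trapezoidal AUC_0→8.75 (buccal film):
  [0→0.25]: (0.0+350.2)/2 × 0.25 = 43.775
  [0.25→2.25]: (350.2+504.4)/2 × 2 = 854.6
  [2.25→8.25]: (504.4+42.9)/2 × 6 = 1641.9
  [8.25→8.75]: (42.9+34.8)/2 × 0.5 = 19.425
  Sum = 2559.7 µg/L·hr
Tail: C_last/k_e = 34.8/0.419 = 83.055
AUC_0→∞ (buccal film) = 2559.7 + 83.055 = 2642.755 µg/L·hr
F = (AUC_ev/D_ev)/(AUC_iv/D_iv) = (2642.755/62.5)/(1260/25) = 42.28408/50.4 = 0.8390

F = 0.84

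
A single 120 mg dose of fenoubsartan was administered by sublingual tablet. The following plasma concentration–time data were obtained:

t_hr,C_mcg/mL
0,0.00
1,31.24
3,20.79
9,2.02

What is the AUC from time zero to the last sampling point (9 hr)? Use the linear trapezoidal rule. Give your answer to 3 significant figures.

AUC = 136 mcg/mL·hr

Trapezoidal AUC_0→9:
  [0→1]: (0.00+31.24)/2 × 1 = 15.62
  [1→3]: (31.24+20.79)/2 × 2 = 52.03
  [3→9]: (20.79+2.02)/2 × 6 = 68.43
  Sum = 136.08 mcg/mL·hr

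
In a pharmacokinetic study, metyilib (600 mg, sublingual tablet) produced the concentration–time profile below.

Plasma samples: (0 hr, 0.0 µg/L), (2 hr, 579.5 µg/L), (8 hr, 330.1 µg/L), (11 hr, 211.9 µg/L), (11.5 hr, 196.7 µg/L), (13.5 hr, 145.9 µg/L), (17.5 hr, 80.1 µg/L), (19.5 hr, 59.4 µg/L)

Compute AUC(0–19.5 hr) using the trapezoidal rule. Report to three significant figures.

AUC = 5160 µg/L·hr

Trapezoidal AUC_0→19.5:
  [0→2]: (0.0+579.5)/2 × 2 = 579.5
  [2→8]: (579.5+330.1)/2 × 6 = 2728.8
  [8→11]: (330.1+211.9)/2 × 3 = 813.0
  [11→11.5]: (211.9+196.7)/2 × 0.5 = 102.15
  [11.5→13.5]: (196.7+145.9)/2 × 2 = 342.6
  [13.5→17.5]: (145.9+80.1)/2 × 4 = 452.0
  [17.5→19.5]: (80.1+59.4)/2 × 2 = 139.5
  Sum = 5157.55 µg/L·hr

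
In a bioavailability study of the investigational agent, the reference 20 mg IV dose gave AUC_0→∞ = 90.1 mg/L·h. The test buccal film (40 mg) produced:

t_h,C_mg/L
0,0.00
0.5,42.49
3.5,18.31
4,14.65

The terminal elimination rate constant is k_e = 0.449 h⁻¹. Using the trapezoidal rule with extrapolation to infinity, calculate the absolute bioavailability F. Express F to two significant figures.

F = 0.79

Trapezoidal AUC_0→4 (buccal film):
  [0→0.5]: (0.00+42.49)/2 × 0.5 = 10.6225
  [0.5→3.5]: (42.49+18.31)/2 × 3 = 91.2
  [3.5→4]: (18.31+14.65)/2 × 0.5 = 8.24
  Sum = 110.0625 mg/L·h
Tail: C_last/k_e = 14.65/0.449 = 32.628
AUC_0→∞ (buccal film) = 110.0625 + 32.628 = 142.6905 mg/L·h
F = (AUC_ev/D_ev)/(AUC_iv/D_iv) = (142.6905/40)/(90.1/20) = 3.5672625/4.505 = 0.7918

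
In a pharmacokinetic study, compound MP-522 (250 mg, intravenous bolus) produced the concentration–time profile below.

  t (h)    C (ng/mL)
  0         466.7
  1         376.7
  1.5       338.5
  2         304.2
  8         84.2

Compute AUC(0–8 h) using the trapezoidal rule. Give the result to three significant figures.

Trapezoidal AUC_0→8:
  [0→1]: (466.7+376.7)/2 × 1 = 421.7
  [1→1.5]: (376.7+338.5)/2 × 0.5 = 178.8
  [1.5→2]: (338.5+304.2)/2 × 0.5 = 160.675
  [2→8]: (304.2+84.2)/2 × 6 = 1165.2
  Sum = 1926.375 ng/mL·h

AUC = 1930 ng/mL·h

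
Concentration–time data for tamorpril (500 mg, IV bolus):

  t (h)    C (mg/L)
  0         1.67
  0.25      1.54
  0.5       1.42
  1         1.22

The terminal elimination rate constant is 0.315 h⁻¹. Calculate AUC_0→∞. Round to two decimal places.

AUC = 5.30 mg/L·h

Trapezoidal AUC_0→1:
  [0→0.25]: (1.67+1.54)/2 × 0.25 = 0.40125
  [0.25→0.5]: (1.54+1.42)/2 × 0.25 = 0.37
  [0.5→1]: (1.42+1.22)/2 × 0.5 = 0.66
  Sum = 1.43125 mg/L·h
Extrapolated tail: C_last / k_e = 1.22 / 0.315 = 3.873
AUC_0→∞ = 1.43125 + 3.873 = 5.30425 mg/L·h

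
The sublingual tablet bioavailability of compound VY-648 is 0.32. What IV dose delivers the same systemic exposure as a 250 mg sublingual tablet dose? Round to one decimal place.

D_iv = 80.0 mg

Systemic exposure from an extravascular dose = F × D_ev, so the equivalent IV dose is F × D_ev.
D_iv = F × D_ev = 0.32 × 250 = 80 mg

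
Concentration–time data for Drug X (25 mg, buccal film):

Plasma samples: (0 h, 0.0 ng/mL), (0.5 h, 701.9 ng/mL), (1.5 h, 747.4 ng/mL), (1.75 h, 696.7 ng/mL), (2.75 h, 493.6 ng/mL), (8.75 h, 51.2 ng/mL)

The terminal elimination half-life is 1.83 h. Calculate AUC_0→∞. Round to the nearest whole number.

Trapezoidal AUC_0→8.75:
  [0→0.5]: (0.0+701.9)/2 × 0.5 = 175.475
  [0.5→1.5]: (701.9+747.4)/2 × 1 = 724.65
  [1.5→1.75]: (747.4+696.7)/2 × 0.25 = 180.5125
  [1.75→2.75]: (696.7+493.6)/2 × 1 = 595.15
  [2.75→8.75]: (493.6+51.2)/2 × 6 = 1634.4
  Sum = 3310.1875 ng/mL·h
k_e = ln2 / t½ = 0.693147 / 1.83 = 0.3788 h^-1
Extrapolated tail: C_last / k_e = 51.2 / 0.3788 = 135.164
AUC_0→∞ = 3310.1875 + 135.164 = 3445.3515 ng/mL·h

AUC = 3445 ng/mL·h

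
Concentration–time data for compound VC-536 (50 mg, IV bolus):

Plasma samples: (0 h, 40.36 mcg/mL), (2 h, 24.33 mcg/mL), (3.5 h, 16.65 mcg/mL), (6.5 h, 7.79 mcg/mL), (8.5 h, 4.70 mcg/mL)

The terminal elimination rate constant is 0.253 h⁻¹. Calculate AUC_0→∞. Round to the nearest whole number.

Trapezoidal AUC_0→8.5:
  [0→2]: (40.36+24.33)/2 × 2 = 64.69
  [2→3.5]: (24.33+16.65)/2 × 1.5 = 30.735
  [3.5→6.5]: (16.65+7.79)/2 × 3 = 36.66
  [6.5→8.5]: (7.79+4.70)/2 × 2 = 12.49
  Sum = 144.575 mcg/mL·h
Extrapolated tail: C_last / k_e = 4.70 / 0.253 = 18.577
AUC_0→∞ = 144.575 + 18.577 = 163.152 mcg/mL·h

AUC = 163 mcg/mL·h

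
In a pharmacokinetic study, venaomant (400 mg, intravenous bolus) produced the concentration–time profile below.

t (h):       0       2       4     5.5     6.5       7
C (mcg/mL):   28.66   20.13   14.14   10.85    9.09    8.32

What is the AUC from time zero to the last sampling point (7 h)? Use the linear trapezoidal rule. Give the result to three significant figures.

AUC = 116 mcg/mL·h

Trapezoidal AUC_0→7:
  [0→2]: (28.66+20.13)/2 × 2 = 48.79
  [2→4]: (20.13+14.14)/2 × 2 = 34.27
  [4→5.5]: (14.14+10.85)/2 × 1.5 = 18.7425
  [5.5→6.5]: (10.85+9.09)/2 × 1 = 9.97
  [6.5→7]: (9.09+8.32)/2 × 0.5 = 4.3525
  Sum = 116.125 mcg/mL·h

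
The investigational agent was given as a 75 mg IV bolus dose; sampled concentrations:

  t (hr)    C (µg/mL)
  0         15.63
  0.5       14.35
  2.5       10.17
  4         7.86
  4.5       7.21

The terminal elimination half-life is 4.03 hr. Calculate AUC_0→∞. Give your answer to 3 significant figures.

AUC = 91.2 µg/mL·hr

Trapezoidal AUC_0→4.5:
  [0→0.5]: (15.63+14.35)/2 × 0.5 = 7.495
  [0.5→2.5]: (14.35+10.17)/2 × 2 = 24.52
  [2.5→4]: (10.17+7.86)/2 × 1.5 = 13.5225
  [4→4.5]: (7.86+7.21)/2 × 0.5 = 3.7675
  Sum = 49.305 µg/mL·hr
k_e = ln2 / t½ = 0.693147 / 4.03 = 0.1720 hr^-1
Extrapolated tail: C_last / k_e = 7.21 / 0.172 = 41.919
AUC_0→∞ = 49.305 + 41.919 = 91.224 µg/mL·hr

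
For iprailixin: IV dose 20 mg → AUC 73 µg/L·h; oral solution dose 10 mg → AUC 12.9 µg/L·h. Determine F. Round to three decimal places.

F = (AUC_ev / D_ev) / (AUC_iv / D_iv)
  = (12.9/10) / (73/20)
  = 1.29 / 3.65 = 0.3534

F = 0.353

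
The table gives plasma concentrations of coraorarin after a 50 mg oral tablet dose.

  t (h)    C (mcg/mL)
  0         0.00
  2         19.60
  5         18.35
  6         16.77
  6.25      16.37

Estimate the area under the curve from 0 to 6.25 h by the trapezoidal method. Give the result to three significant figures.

Trapezoidal AUC_0→6.25:
  [0→2]: (0.00+19.60)/2 × 2 = 19.6
  [2→5]: (19.60+18.35)/2 × 3 = 56.925
  [5→6]: (18.35+16.77)/2 × 1 = 17.56
  [6→6.25]: (16.77+16.37)/2 × 0.25 = 4.1425
  Sum = 98.2275 mcg/mL·h

AUC = 98.2 mcg/mL·h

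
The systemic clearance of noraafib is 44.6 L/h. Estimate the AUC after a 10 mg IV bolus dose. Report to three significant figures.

AUC = 0.224 mg/L·h

AUC_0→∞ = Dose_iv / CL
        = 10 / 44.6 = 0.224215 mg/L·h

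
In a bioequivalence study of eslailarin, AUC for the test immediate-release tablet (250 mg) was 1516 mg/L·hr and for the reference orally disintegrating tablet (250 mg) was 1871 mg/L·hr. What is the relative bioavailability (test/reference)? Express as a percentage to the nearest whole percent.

F_rel = (AUC_test/D_test) / (AUC_ref/D_ref)
      = (1516/250) / (1871/250)
      = 6.064 / 7.484 = 0.8103 = 81.03%

F_rel = 81%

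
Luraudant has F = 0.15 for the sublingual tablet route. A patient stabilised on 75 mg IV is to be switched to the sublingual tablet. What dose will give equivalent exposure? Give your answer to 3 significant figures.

For equal systemic exposure: F × D_ev = D_iv
D_ev = D_iv / F = 75 / 0.15 = 500 mg

D_sublingual = 500 mg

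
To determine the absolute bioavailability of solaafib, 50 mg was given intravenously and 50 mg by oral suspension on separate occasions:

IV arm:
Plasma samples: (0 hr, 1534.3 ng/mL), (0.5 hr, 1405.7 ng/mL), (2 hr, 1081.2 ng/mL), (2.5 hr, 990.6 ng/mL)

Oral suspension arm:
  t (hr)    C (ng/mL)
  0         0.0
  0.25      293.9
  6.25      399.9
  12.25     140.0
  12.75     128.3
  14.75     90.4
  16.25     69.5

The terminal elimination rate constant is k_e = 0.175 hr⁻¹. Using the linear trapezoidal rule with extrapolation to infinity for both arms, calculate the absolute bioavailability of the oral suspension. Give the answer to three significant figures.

Trapezoidal AUC_0→2.5 (IV):
  [0→0.5]: (1534.3+1405.7)/2 × 0.5 = 735.0
  [0.5→2]: (1405.7+1081.2)/2 × 1.5 = 1865.175
  [2→2.5]: (1081.2+990.6)/2 × 0.5 = 517.95
  Sum = 3118.125 ng/mL·hr
IV tail: 990.6/0.175 = 5660.571; AUC_iv,0→∞ = 3118.125 + 5660.571 = 8778.696 ng/mL·hr
Trapezoidal AUC_0→16.25 (oral suspension):
  [0→0.25]: (0.0+293.9)/2 × 0.25 = 36.7375
  [0.25→6.25]: (293.9+399.9)/2 × 6 = 2081.4
  [6.25→12.25]: (399.9+140.0)/2 × 6 = 1619.7
  [12.25→12.75]: (140.0+128.3)/2 × 0.5 = 67.075
  [12.75→14.75]: (128.3+90.4)/2 × 2 = 218.7
  [14.75→16.25]: (90.4+69.5)/2 × 1.5 = 119.925
  Sum = 4143.5375 ng/mL·hr
oral suspension tail: 69.5/0.175 = 397.143; AUC_ev,0→∞ = 4143.5375 + 397.143 = 4540.6805 ng/mL·hr
F = (AUC_ev/D_ev)/(AUC_iv/D_iv) = (4540.6805/50)/(8778.696/50) = 90.81361/175.57392 = 0.5172

F = 0.517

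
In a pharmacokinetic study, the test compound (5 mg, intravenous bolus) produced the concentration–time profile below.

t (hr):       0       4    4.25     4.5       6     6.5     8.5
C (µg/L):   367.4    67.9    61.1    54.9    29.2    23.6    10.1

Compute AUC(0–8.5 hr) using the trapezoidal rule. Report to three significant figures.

Trapezoidal AUC_0→8.5:
  [0→4]: (367.4+67.9)/2 × 4 = 870.6
  [4→4.25]: (67.9+61.1)/2 × 0.25 = 16.125
  [4.25→4.5]: (61.1+54.9)/2 × 0.25 = 14.5
  [4.5→6]: (54.9+29.2)/2 × 1.5 = 63.075
  [6→6.5]: (29.2+23.6)/2 × 0.5 = 13.2
  [6.5→8.5]: (23.6+10.1)/2 × 2 = 33.7
  Sum = 1011.2 µg/L·hr

AUC = 1010 µg/L·hr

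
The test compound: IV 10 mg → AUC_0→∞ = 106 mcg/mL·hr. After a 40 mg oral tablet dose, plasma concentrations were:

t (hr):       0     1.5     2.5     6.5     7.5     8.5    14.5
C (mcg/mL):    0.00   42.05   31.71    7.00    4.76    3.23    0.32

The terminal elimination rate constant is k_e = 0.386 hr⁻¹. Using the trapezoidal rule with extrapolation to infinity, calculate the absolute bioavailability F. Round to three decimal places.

F = 0.394

Trapezoidal AUC_0→14.5 (oral tablet):
  [0→1.5]: (0.00+42.05)/2 × 1.5 = 31.5375
  [1.5→2.5]: (42.05+31.71)/2 × 1 = 36.88
  [2.5→6.5]: (31.71+7.00)/2 × 4 = 77.42
  [6.5→7.5]: (7.00+4.76)/2 × 1 = 5.88
  [7.5→8.5]: (4.76+3.23)/2 × 1 = 3.995
  [8.5→14.5]: (3.23+0.32)/2 × 6 = 10.65
  Sum = 166.3625 mcg/mL·hr
Tail: C_last/k_e = 0.32/0.386 = 0.829
AUC_0→∞ (oral tablet) = 166.3625 + 0.829 = 167.1915 mcg/mL·hr
F = (AUC_ev/D_ev)/(AUC_iv/D_iv) = (167.1915/40)/(106/10) = 4.1797875/10.6 = 0.3943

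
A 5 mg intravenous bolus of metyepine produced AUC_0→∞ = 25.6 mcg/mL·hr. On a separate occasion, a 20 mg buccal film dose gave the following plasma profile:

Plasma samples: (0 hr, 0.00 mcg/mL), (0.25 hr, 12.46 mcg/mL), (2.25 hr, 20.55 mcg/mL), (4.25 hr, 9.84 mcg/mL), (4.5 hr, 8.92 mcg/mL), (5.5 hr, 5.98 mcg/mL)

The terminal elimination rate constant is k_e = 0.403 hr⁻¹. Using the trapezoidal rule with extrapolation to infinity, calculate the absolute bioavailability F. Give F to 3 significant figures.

Trapezoidal AUC_0→5.5 (buccal film):
  [0→0.25]: (0.00+12.46)/2 × 0.25 = 1.5575
  [0.25→2.25]: (12.46+20.55)/2 × 2 = 33.01
  [2.25→4.25]: (20.55+9.84)/2 × 2 = 30.39
  [4.25→4.5]: (9.84+8.92)/2 × 0.25 = 2.345
  [4.5→5.5]: (8.92+5.98)/2 × 1 = 7.45
  Sum = 74.7525 mcg/mL·hr
Tail: C_last/k_e = 5.98/0.403 = 14.839
AUC_0→∞ (buccal film) = 74.7525 + 14.839 = 89.5915 mcg/mL·hr
F = (AUC_ev/D_ev)/(AUC_iv/D_iv) = (89.5915/20)/(25.6/5) = 4.479575/5.12 = 0.8749

F = 0.875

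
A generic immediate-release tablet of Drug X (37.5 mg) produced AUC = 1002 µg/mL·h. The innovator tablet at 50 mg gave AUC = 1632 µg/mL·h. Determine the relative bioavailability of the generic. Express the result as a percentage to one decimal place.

F_rel = 81.9%

F_rel = (AUC_test/D_test) / (AUC_ref/D_ref)
      = (1002/37.5) / (1632/50)
      = 26.72 / 32.64 = 0.8186 = 81.86%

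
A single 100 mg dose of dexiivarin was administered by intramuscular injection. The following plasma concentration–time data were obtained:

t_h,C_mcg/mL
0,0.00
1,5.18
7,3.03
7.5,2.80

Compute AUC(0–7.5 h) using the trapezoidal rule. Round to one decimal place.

AUC = 28.7 mcg/mL·h

Trapezoidal AUC_0→7.5:
  [0→1]: (0.00+5.18)/2 × 1 = 2.59
  [1→7]: (5.18+3.03)/2 × 6 = 24.63
  [7→7.5]: (3.03+2.80)/2 × 0.5 = 1.4575
  Sum = 28.6775 mcg/mL·h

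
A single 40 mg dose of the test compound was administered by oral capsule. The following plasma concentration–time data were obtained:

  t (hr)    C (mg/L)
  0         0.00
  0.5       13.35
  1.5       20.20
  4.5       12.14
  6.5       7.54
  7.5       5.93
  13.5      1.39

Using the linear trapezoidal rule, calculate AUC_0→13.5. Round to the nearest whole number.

AUC = 117 mg/L·hr

Trapezoidal AUC_0→13.5:
  [0→0.5]: (0.00+13.35)/2 × 0.5 = 3.3375
  [0.5→1.5]: (13.35+20.20)/2 × 1 = 16.775
  [1.5→4.5]: (20.20+12.14)/2 × 3 = 48.51
  [4.5→6.5]: (12.14+7.54)/2 × 2 = 19.68
  [6.5→7.5]: (7.54+5.93)/2 × 1 = 6.735
  [7.5→13.5]: (5.93+1.39)/2 × 6 = 21.96
  Sum = 116.9975 mg/L·hr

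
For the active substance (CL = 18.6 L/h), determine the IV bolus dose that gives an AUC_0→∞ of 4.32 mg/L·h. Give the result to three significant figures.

Dose_iv = CL × AUC_0→∞
     = 18.6 × 4.32 = 80.352 mg

Dose = 80.4 mg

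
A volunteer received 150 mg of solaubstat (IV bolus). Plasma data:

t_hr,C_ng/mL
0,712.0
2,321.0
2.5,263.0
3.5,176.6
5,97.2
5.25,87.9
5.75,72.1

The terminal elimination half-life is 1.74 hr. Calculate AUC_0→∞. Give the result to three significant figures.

AUC = 1850 ng/mL·hr

Trapezoidal AUC_0→5.75:
  [0→2]: (712.0+321.0)/2 × 2 = 1033.0
  [2→2.5]: (321.0+263.0)/2 × 0.5 = 146.0
  [2.5→3.5]: (263.0+176.6)/2 × 1 = 219.8
  [3.5→5]: (176.6+97.2)/2 × 1.5 = 205.35
  [5→5.25]: (97.2+87.9)/2 × 0.25 = 23.1375
  [5.25→5.75]: (87.9+72.1)/2 × 0.5 = 40.0
  Sum = 1667.2875 ng/mL·hr
k_e = ln2 / t½ = 0.693147 / 1.74 = 0.3984 hr^-1
Extrapolated tail: C_last / k_e = 72.1 / 0.3984 = 180.974
AUC_0→∞ = 1667.2875 + 180.974 = 1848.2615 ng/mL·hr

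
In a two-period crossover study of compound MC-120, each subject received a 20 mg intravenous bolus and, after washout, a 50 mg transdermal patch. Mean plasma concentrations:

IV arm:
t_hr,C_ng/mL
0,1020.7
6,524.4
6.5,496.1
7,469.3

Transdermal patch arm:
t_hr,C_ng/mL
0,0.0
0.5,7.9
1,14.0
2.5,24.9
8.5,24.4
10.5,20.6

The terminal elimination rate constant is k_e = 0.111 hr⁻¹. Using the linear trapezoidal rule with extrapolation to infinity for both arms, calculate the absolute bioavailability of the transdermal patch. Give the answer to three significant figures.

Trapezoidal AUC_0→7 (IV):
  [0→6]: (1020.7+524.4)/2 × 6 = 4635.3
  [6→6.5]: (524.4+496.1)/2 × 0.5 = 255.125
  [6.5→7]: (496.1+469.3)/2 × 0.5 = 241.35
  Sum = 5131.775 ng/mL·hr
IV tail: 469.3/0.111 = 4227.928; AUC_iv,0→∞ = 5131.775 + 4227.928 = 9359.703 ng/mL·hr
Trapezoidal AUC_0→10.5 (transdermal patch):
  [0→0.5]: (0.0+7.9)/2 × 0.5 = 1.975
  [0.5→1]: (7.9+14.0)/2 × 0.5 = 5.475
  [1→2.5]: (14.0+24.9)/2 × 1.5 = 29.175
  [2.5→8.5]: (24.9+24.4)/2 × 6 = 147.9
  [8.5→10.5]: (24.4+20.6)/2 × 2 = 45.0
  Sum = 229.525 ng/mL·hr
transdermal patch tail: 20.6/0.111 = 185.586; AUC_ev,0→∞ = 229.525 + 185.586 = 415.111 ng/mL·hr
F = (AUC_ev/D_ev)/(AUC_iv/D_iv) = (415.111/50)/(9359.703/20) = 8.30222/467.98515 = 0.0177

F = 0.0177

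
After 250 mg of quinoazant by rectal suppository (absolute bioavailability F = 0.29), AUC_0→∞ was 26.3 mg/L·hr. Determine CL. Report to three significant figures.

CL = F × Dose / AUC_0→∞
   = 0.29 × 250 / 26.3 = 2.75665 L/hr

CL = 2.76 L/hr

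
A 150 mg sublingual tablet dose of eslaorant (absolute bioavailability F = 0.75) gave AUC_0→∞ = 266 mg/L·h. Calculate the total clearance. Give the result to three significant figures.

CL = 0.423 L/h

CL = F × Dose / AUC_0→∞
   = 0.75 × 150 / 266 = 0.422932 L/h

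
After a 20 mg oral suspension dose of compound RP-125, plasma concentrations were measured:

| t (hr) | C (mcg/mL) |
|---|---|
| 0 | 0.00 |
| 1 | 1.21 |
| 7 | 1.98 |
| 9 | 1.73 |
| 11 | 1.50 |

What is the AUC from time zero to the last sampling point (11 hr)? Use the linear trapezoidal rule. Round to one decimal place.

AUC = 17.1 mcg/mL·hr

Trapezoidal AUC_0→11:
  [0→1]: (0.00+1.21)/2 × 1 = 0.605
  [1→7]: (1.21+1.98)/2 × 6 = 9.57
  [7→9]: (1.98+1.73)/2 × 2 = 3.71
  [9→11]: (1.73+1.50)/2 × 2 = 3.23
  Sum = 17.115 mcg/mL·hr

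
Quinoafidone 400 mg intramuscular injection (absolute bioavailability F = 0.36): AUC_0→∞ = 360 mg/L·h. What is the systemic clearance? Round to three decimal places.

CL = F × Dose / AUC_0→∞
   = 0.36 × 400 / 360 = 0.4 L/h

CL = 0.400 L/h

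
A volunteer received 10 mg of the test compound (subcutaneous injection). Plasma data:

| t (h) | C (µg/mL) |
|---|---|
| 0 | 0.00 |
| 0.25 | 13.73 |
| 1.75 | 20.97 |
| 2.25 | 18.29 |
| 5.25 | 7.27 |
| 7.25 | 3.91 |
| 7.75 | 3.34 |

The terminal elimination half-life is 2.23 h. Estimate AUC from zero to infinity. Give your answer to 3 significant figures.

Trapezoidal AUC_0→7.75:
  [0→0.25]: (0.00+13.73)/2 × 0.25 = 1.71625
  [0.25→1.75]: (13.73+20.97)/2 × 1.5 = 26.025
  [1.75→2.25]: (20.97+18.29)/2 × 0.5 = 9.815
  [2.25→5.25]: (18.29+7.27)/2 × 3 = 38.34
  [5.25→7.25]: (7.27+3.91)/2 × 2 = 11.18
  [7.25→7.75]: (3.91+3.34)/2 × 0.5 = 1.8125
  Sum = 88.88875 µg/mL·h
k_e = ln2 / t½ = 0.693147 / 2.23 = 0.3108 h^-1
Extrapolated tail: C_last / k_e = 3.34 / 0.3108 = 10.746
AUC_0→∞ = 88.88875 + 10.746 = 99.63475 µg/mL·h

AUC = 99.6 µg/mL·h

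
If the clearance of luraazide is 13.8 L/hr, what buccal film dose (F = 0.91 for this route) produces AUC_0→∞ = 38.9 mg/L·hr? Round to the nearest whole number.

Dose = CL × AUC_0→∞ / F
     = 13.8 × 38.9 / 0.91 = 589.912 mg

Dose = 590 mg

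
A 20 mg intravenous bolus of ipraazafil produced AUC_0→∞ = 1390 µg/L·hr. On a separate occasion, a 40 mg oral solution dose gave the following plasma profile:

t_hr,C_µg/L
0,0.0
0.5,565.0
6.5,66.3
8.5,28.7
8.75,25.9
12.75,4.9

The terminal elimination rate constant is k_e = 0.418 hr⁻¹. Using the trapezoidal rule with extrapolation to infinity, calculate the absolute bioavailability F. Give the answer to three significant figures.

F = 0.795

Trapezoidal AUC_0→12.75 (oral solution):
  [0→0.5]: (0.0+565.0)/2 × 0.5 = 141.25
  [0.5→6.5]: (565.0+66.3)/2 × 6 = 1893.9
  [6.5→8.5]: (66.3+28.7)/2 × 2 = 95.0
  [8.5→8.75]: (28.7+25.9)/2 × 0.25 = 6.825
  [8.75→12.75]: (25.9+4.9)/2 × 4 = 61.6
  Sum = 2198.575 µg/L·hr
Tail: C_last/k_e = 4.9/0.418 = 11.722
AUC_0→∞ (oral solution) = 2198.575 + 11.722 = 2210.297 µg/L·hr
F = (AUC_ev/D_ev)/(AUC_iv/D_iv) = (2210.297/40)/(1390/20) = 55.257425/69.5 = 0.7951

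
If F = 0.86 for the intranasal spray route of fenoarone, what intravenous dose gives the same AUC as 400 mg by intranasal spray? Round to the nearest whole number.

Systemic exposure from an extravascular dose = F × D_ev, so the equivalent IV dose is F × D_ev.
D_iv = F × D_ev = 0.86 × 400 = 344 mg

D_iv = 344 mg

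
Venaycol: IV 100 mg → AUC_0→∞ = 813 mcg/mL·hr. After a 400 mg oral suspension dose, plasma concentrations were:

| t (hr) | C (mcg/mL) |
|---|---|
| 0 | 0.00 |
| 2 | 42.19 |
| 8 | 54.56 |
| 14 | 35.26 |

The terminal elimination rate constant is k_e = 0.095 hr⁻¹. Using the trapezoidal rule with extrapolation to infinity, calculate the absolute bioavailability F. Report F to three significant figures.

F = 0.299

Trapezoidal AUC_0→14 (oral suspension):
  [0→2]: (0.00+42.19)/2 × 2 = 42.19
  [2→8]: (42.19+54.56)/2 × 6 = 290.25
  [8→14]: (54.56+35.26)/2 × 6 = 269.46
  Sum = 601.9 mcg/mL·hr
Tail: C_last/k_e = 35.26/0.095 = 371.158
AUC_0→∞ (oral suspension) = 601.9 + 371.158 = 973.058 mcg/mL·hr
F = (AUC_ev/D_ev)/(AUC_iv/D_iv) = (973.058/400)/(813/100) = 2.432645/8.13 = 0.2992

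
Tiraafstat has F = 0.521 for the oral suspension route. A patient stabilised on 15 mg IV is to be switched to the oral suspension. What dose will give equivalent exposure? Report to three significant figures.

D_oral = 28.8 mg

For equal systemic exposure: F × D_ev = D_iv
D_ev = D_iv / F = 15 / 0.521 = 28.7908 mg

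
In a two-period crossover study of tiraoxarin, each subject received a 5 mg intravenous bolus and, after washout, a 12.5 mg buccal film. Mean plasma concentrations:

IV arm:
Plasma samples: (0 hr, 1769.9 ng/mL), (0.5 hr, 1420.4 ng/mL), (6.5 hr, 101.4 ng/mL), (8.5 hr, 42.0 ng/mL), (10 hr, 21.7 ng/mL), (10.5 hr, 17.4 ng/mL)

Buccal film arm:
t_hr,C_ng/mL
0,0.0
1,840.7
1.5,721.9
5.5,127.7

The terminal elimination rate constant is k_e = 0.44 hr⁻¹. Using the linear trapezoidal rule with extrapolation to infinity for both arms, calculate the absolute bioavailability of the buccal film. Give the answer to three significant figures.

Trapezoidal AUC_0→10.5 (IV):
  [0→0.5]: (1769.9+1420.4)/2 × 0.5 = 797.575
  [0.5→6.5]: (1420.4+101.4)/2 × 6 = 4565.4
  [6.5→8.5]: (101.4+42.0)/2 × 2 = 143.4
  [8.5→10]: (42.0+21.7)/2 × 1.5 = 47.775
  [10→10.5]: (21.7+17.4)/2 × 0.5 = 9.775
  Sum = 5563.925 ng/mL·hr
IV tail: 17.4/0.44 = 39.545; AUC_iv,0→∞ = 5563.925 + 39.545 = 5603.47 ng/mL·hr
Trapezoidal AUC_0→5.5 (buccal film):
  [0→1]: (0.0+840.7)/2 × 1 = 420.35
  [1→1.5]: (840.7+721.9)/2 × 0.5 = 390.65
  [1.5→5.5]: (721.9+127.7)/2 × 4 = 1699.2
  Sum = 2510.2 ng/mL·hr
buccal film tail: 127.7/0.44 = 290.227; AUC_ev,0→∞ = 2510.2 + 290.227 = 2800.427 ng/mL·hr
F = (AUC_ev/D_ev)/(AUC_iv/D_iv) = (2800.427/12.5)/(5603.47/5) = 224.03416/1120.694 = 0.1999

F = 0.200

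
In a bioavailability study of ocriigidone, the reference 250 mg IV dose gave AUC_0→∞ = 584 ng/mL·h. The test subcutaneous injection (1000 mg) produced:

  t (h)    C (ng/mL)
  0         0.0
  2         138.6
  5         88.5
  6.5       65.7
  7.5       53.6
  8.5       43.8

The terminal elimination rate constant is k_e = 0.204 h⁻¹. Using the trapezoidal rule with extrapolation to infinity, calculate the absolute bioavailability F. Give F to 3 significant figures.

Trapezoidal AUC_0→8.5 (subcutaneous injection):
  [0→2]: (0.0+138.6)/2 × 2 = 138.6
  [2→5]: (138.6+88.5)/2 × 3 = 340.65
  [5→6.5]: (88.5+65.7)/2 × 1.5 = 115.65
  [6.5→7.5]: (65.7+53.6)/2 × 1 = 59.65
  [7.5→8.5]: (53.6+43.8)/2 × 1 = 48.7
  Sum = 703.25 ng/mL·h
Tail: C_last/k_e = 43.8/0.204 = 214.706
AUC_0→∞ (subcutaneous injection) = 703.25 + 214.706 = 917.956 ng/mL·h
F = (AUC_ev/D_ev)/(AUC_iv/D_iv) = (917.956/1000)/(584/250) = 0.917956/2.336 = 0.3930

F = 0.393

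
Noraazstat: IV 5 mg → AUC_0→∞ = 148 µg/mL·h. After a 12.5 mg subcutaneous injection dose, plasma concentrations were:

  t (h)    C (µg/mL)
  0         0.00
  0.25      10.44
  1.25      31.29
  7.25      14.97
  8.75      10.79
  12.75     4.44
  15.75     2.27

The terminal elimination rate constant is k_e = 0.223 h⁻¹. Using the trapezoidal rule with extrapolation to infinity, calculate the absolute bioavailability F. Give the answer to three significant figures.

Trapezoidal AUC_0→15.75 (subcutaneous injection):
  [0→0.25]: (0.00+10.44)/2 × 0.25 = 1.305
  [0.25→1.25]: (10.44+31.29)/2 × 1 = 20.865
  [1.25→7.25]: (31.29+14.97)/2 × 6 = 138.78
  [7.25→8.75]: (14.97+10.79)/2 × 1.5 = 19.32
  [8.75→12.75]: (10.79+4.44)/2 × 4 = 30.46
  [12.75→15.75]: (4.44+2.27)/2 × 3 = 10.065
  Sum = 220.795 µg/mL·h
Tail: C_last/k_e = 2.27/0.223 = 10.179
AUC_0→∞ (subcutaneous injection) = 220.795 + 10.179 = 230.974 µg/mL·h
F = (AUC_ev/D_ev)/(AUC_iv/D_iv) = (230.974/12.5)/(148/5) = 18.47792/29.6 = 0.6243

F = 0.624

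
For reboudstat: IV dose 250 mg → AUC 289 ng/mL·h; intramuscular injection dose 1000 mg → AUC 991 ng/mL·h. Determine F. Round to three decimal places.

F = 0.857

F = (AUC_ev / D_ev) / (AUC_iv / D_iv)
  = (991/1000) / (289/250)
  = 0.991 / 1.156 = 0.8573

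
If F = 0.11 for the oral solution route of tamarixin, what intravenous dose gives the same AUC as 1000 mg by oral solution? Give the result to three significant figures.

Systemic exposure from an extravascular dose = F × D_ev, so the equivalent IV dose is F × D_ev.
D_iv = F × D_ev = 0.11 × 1000 = 110 mg

D_iv = 110 mg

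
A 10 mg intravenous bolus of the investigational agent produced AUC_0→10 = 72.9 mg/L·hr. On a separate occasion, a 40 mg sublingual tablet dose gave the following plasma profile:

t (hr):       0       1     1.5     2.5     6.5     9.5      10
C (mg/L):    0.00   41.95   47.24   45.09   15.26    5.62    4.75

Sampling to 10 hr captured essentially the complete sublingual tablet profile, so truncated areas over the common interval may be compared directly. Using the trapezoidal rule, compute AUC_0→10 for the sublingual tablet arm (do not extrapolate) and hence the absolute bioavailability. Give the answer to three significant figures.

Trapezoidal AUC_0→10 (sublingual tablet):
  [0→1]: (0.00+41.95)/2 × 1 = 20.975
  [1→1.5]: (41.95+47.24)/2 × 0.5 = 22.2975
  [1.5→2.5]: (47.24+45.09)/2 × 1 = 46.165
  [2.5→6.5]: (45.09+15.26)/2 × 4 = 120.7
  [6.5→9.5]: (15.26+5.62)/2 × 3 = 31.32
  [9.5→10]: (5.62+4.75)/2 × 0.5 = 2.5925
  Sum = 244.05 mg/L·hr
F = (AUC_ev/D_ev)/(AUC_iv/D_iv) = (244.05/40)/(72.9/10) = 6.10125/7.29 = 0.8369

F = 0.837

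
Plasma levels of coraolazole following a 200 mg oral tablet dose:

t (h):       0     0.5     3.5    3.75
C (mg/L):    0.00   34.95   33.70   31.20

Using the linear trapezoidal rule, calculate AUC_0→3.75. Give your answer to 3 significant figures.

AUC = 120 mg/L·h

Trapezoidal AUC_0→3.75:
  [0→0.5]: (0.00+34.95)/2 × 0.5 = 8.7375
  [0.5→3.5]: (34.95+33.70)/2 × 3 = 102.975
  [3.5→3.75]: (33.70+31.20)/2 × 0.25 = 8.1125
  Sum = 119.825 mg/L·h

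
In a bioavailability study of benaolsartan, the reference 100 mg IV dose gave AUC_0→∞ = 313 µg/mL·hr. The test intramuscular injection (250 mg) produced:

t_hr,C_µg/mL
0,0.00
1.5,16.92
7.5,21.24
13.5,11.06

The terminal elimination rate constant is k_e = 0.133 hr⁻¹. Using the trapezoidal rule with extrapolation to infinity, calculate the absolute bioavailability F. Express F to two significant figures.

Trapezoidal AUC_0→13.5 (intramuscular injection):
  [0→1.5]: (0.00+16.92)/2 × 1.5 = 12.69
  [1.5→7.5]: (16.92+21.24)/2 × 6 = 114.48
  [7.5→13.5]: (21.24+11.06)/2 × 6 = 96.9
  Sum = 224.07 µg/mL·hr
Tail: C_last/k_e = 11.06/0.133 = 83.158
AUC_0→∞ (intramuscular injection) = 224.07 + 83.158 = 307.228 µg/mL·hr
F = (AUC_ev/D_ev)/(AUC_iv/D_iv) = (307.228/250)/(313/100) = 1.228912/3.13 = 0.3926

F = 0.39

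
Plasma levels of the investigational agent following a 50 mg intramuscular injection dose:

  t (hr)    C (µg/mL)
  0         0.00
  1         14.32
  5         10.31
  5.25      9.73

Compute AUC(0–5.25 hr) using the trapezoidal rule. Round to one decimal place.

Trapezoidal AUC_0→5.25:
  [0→1]: (0.00+14.32)/2 × 1 = 7.16
  [1→5]: (14.32+10.31)/2 × 4 = 49.26
  [5→5.25]: (10.31+9.73)/2 × 0.25 = 2.505
  Sum = 58.925 µg/mL·hr

AUC = 58.9 µg/mL·hr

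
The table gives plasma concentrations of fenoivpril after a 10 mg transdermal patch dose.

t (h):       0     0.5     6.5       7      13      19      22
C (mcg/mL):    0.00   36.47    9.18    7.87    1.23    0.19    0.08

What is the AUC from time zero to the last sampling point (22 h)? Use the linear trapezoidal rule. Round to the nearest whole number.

Trapezoidal AUC_0→22:
  [0→0.5]: (0.00+36.47)/2 × 0.5 = 9.1175
  [0.5→6.5]: (36.47+9.18)/2 × 6 = 136.95
  [6.5→7]: (9.18+7.87)/2 × 0.5 = 4.2625
  [7→13]: (7.87+1.23)/2 × 6 = 27.3
  [13→19]: (1.23+0.19)/2 × 6 = 4.26
  [19→22]: (0.19+0.08)/2 × 3 = 0.405
  Sum = 182.295 mcg/mL·h

AUC = 182 mcg/mL·h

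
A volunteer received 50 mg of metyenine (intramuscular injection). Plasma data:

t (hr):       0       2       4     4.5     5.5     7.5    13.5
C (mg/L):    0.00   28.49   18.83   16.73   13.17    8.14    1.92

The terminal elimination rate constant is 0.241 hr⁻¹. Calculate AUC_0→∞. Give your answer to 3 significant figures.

AUC = 159 mg/L·hr

Trapezoidal AUC_0→13.5:
  [0→2]: (0.00+28.49)/2 × 2 = 28.49
  [2→4]: (28.49+18.83)/2 × 2 = 47.32
  [4→4.5]: (18.83+16.73)/2 × 0.5 = 8.89
  [4.5→5.5]: (16.73+13.17)/2 × 1 = 14.95
  [5.5→7.5]: (13.17+8.14)/2 × 2 = 21.31
  [7.5→13.5]: (8.14+1.92)/2 × 6 = 30.18
  Sum = 151.14 mg/L·hr
Extrapolated tail: C_last / k_e = 1.92 / 0.241 = 7.967
AUC_0→∞ = 151.14 + 7.967 = 159.107 mg/L·hr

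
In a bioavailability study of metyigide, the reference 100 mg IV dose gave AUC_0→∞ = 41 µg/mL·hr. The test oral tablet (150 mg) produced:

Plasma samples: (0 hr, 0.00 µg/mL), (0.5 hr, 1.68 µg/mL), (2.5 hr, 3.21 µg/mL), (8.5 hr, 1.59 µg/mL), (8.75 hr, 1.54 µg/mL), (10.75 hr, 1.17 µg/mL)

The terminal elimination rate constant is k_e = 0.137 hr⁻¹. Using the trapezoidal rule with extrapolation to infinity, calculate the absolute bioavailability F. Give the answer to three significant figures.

F = 0.510

Trapezoidal AUC_0→10.75 (oral tablet):
  [0→0.5]: (0.00+1.68)/2 × 0.5 = 0.42
  [0.5→2.5]: (1.68+3.21)/2 × 2 = 4.89
  [2.5→8.5]: (3.21+1.59)/2 × 6 = 14.4
  [8.5→8.75]: (1.59+1.54)/2 × 0.25 = 0.39125
  [8.75→10.75]: (1.54+1.17)/2 × 2 = 2.71
  Sum = 22.81125 µg/mL·hr
Tail: C_last/k_e = 1.17/0.137 = 8.540
AUC_0→∞ (oral tablet) = 22.81125 + 8.540 = 31.35125 µg/mL·hr
F = (AUC_ev/D_ev)/(AUC_iv/D_iv) = (31.35125/150)/(41/100) = 0.209008/0.41 = 0.5098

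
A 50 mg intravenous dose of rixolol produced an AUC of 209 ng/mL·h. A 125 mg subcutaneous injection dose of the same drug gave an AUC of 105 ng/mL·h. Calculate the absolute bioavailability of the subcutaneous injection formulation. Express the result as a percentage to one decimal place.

F = 20.1%

F = (AUC_ev / D_ev) / (AUC_iv / D_iv)
  = (105/125) / (209/50)
  = 0.84 / 4.18 = 0.2010
  = 20.10%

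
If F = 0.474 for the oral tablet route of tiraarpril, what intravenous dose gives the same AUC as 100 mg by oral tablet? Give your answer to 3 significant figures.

D_iv = 47.4 mg

Systemic exposure from an extravascular dose = F × D_ev, so the equivalent IV dose is F × D_ev.
D_iv = F × D_ev = 0.474 × 100 = 47.4 mg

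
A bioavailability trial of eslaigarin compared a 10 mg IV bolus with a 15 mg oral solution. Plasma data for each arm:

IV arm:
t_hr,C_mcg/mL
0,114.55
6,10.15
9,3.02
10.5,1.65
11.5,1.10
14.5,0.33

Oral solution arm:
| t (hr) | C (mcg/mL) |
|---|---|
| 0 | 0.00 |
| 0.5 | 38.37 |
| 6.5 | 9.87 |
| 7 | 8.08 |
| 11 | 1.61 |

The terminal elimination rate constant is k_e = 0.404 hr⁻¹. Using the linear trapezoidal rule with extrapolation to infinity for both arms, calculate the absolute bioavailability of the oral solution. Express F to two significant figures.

Trapezoidal AUC_0→14.5 (IV):
  [0→6]: (114.55+10.15)/2 × 6 = 374.1
  [6→9]: (10.15+3.02)/2 × 3 = 19.755
  [9→10.5]: (3.02+1.65)/2 × 1.5 = 3.5025
  [10.5→11.5]: (1.65+1.10)/2 × 1 = 1.375
  [11.5→14.5]: (1.10+0.33)/2 × 3 = 2.145
  Sum = 400.8775 mcg/mL·hr
IV tail: 0.33/0.404 = 0.817; AUC_iv,0→∞ = 400.8775 + 0.817 = 401.6945 mcg/mL·hr
Trapezoidal AUC_0→11 (oral solution):
  [0→0.5]: (0.00+38.37)/2 × 0.5 = 9.5925
  [0.5→6.5]: (38.37+9.87)/2 × 6 = 144.72
  [6.5→7]: (9.87+8.08)/2 × 0.5 = 4.4875
  [7→11]: (8.08+1.61)/2 × 4 = 19.38
  Sum = 178.18 mcg/mL·hr
oral solution tail: 1.61/0.404 = 3.985; AUC_ev,0→∞ = 178.18 + 3.985 = 182.165 mcg/mL·hr
F = (AUC_ev/D_ev)/(AUC_iv/D_iv) = (182.165/15)/(401.6945/10) = 12.1443/40.16945 = 0.3023

F = 0.30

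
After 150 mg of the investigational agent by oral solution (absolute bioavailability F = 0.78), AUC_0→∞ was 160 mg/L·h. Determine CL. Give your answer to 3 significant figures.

CL = 0.731 L/h

CL = F × Dose / AUC_0→∞
   = 0.78 × 150 / 160 = 0.73125 L/h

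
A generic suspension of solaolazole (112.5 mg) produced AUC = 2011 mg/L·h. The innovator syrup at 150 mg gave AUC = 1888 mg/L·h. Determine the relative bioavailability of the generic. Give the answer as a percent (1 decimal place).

F_rel = 142.0%

F_rel = (AUC_test/D_test) / (AUC_ref/D_ref)
      = (2011/112.5) / (1888/150)
      = 17.8756 / 12.5867 = 1.4202 = 142.02%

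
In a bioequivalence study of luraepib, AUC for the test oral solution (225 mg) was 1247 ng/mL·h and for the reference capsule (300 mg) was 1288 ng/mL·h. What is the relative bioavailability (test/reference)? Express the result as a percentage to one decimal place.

F_rel = (AUC_test/D_test) / (AUC_ref/D_ref)
      = (1247/225) / (1288/300)
      = 5.54222 / 4.29333 = 1.2909 = 129.09%

F_rel = 129.1%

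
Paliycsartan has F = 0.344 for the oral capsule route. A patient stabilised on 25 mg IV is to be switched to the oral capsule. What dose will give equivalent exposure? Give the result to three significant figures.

For equal systemic exposure: F × D_ev = D_iv
D_ev = D_iv / F = 25 / 0.344 = 72.6744 mg

D_oral = 72.7 mg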